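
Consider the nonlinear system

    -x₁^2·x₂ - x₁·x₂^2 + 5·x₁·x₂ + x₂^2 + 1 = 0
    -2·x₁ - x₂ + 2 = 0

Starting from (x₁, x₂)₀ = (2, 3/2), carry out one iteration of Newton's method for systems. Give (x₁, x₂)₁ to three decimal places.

(1.593, -1.185)

At (2, 3/2): F = (7.750, -3.500).
Jacobian J = [[-2·x₁·x₂ - x₂^2 + 5·x₂, -x₁^2 - 2·x₁·x₂ + 5·x₁ + 2·x₂], [-2, -1]].
At the point, J = [[-0.750, 3.000], [-2.000, -1.000]] (det J = 6.750).
Solving J·Δ = −F gives Δ = (-0.407, -2.685).
Then the next iterate is (x₁, x₂)₁ = (1.593, -1.185).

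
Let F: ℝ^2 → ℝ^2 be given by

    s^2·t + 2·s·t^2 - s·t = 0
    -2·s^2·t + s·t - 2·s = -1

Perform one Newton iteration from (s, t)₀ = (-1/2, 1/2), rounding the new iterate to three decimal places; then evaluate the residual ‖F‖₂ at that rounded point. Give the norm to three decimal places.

8.904

At (-1/2, 1/2): F = (0.125, 1.500).
Jacobian J = [[2·s·t + 2·t^2 - t, s^2 + 4·s·t - s], [-4·s·t + t - 2, -2·s^2 + s]].
At the point, J = [[-0.500, -0.250], [-0.500, -1.000]] (det J = 0.375).
Solving J·Δ = −F gives Δ = (-0.667, 1.833).
Then the next iterate is (s, t)₁ = (-1.167, 2.333).
Re-evaluating at (-1.167, 2.333): F = (-6.80380, -5.74319), so ‖F‖₂ = 8.904.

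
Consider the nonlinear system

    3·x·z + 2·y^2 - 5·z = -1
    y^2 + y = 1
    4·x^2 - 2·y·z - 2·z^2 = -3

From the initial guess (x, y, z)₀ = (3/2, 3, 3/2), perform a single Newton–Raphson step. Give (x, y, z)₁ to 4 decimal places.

At (3/2, 3, 3/2): F = (18.2500, 11.0000, -1.5000).
Jacobian J = [[3·z, 4·y, 3·x - 5], [0, 2·y + 1, 0], [8·x, -2·z, -2·y - 4·z]].
At the point, J = [[4.5000, 12.0000, -0.5000], [0.0000, 7.0000, 0.0000], [12.0000, -3.0000, -12.0000]] (det J = -336.0000).
Solving J·Δ = −F gives Δ = (0.1853, -1.5714, 0.4531).
Then the next iterate is (x, y, z)₁ = (1.6853, 1.4286, 1.9531).

(1.6853, 1.4286, 1.9531)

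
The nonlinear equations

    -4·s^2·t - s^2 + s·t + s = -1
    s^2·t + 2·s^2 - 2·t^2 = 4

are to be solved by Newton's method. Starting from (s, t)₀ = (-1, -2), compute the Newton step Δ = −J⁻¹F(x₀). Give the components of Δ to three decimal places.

(0.156, 1.333)

At (-1, -2): F = (9.000, -12.000).
Jacobian J = [[-8·s·t - 2·s + t + 1, -4·s^2 + s], [2·s·t + 4·s, s^2 - 4·t]].
At the point, J = [[-15.000, -5.000], [0.000, 9.000]] (det J = -135.000).
Solving J·Δ = −F gives Δ = (0.156, 1.333).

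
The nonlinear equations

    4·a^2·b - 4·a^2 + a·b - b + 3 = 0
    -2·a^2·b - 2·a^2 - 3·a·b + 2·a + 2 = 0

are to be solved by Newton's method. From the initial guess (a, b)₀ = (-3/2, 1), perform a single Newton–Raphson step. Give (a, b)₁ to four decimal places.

(-1.0000, 0.8462)

At (-3/2, 1): F = (0.5000, -5.5000).
Jacobian J = [[8·a·b - 8·a + b, 4·a^2 + a - 1], [-4·a·b - 4·a - 3·b + 2, -2·a^2 - 3·a]].
At the point, J = [[1.0000, 6.5000], [11.0000, 0.0000]] (det J = -71.5000).
Solving J·Δ = −F gives Δ = (0.5000, -0.1538).
Then the next iterate is (a, b)₁ = (-1.0000, 0.8462).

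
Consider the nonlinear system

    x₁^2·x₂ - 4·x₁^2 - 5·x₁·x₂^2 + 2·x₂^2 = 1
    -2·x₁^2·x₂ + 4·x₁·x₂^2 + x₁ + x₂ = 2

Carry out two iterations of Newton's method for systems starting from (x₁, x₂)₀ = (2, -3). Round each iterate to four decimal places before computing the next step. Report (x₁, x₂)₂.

At (2, -3): F = (-101.0000, 93.0000).
Jacobian J = [[2·x₁·x₂ - 8·x₁ - 5·x₂^2, x₁^2 - 10·x₁·x₂ + 4·x₂], [-4·x₁·x₂ + 4·x₂^2 + 1, -2·x₁^2 + 8·x₁·x₂ + 1]].
At the point, J = [[-73.0000, 52.0000], [61.0000, -55.0000]] (det J = 843.0000).
Solving J·Δ = −F gives Δ = (-0.8529, 0.7450).
Then the next iterate is (x₁, x₂)₁ = (1.1471, -2.2550).
Round to (1.1471, -2.2550) and repeat: F = (-28.225680, 26.158660), J = [[-39.775346, 18.162943], [31.686942, -22.325361]].
Δ = (-0.4961, 0.4675), so (x₁, x₂)₂ = (0.6510, -1.7875).

(0.6510, -1.7875)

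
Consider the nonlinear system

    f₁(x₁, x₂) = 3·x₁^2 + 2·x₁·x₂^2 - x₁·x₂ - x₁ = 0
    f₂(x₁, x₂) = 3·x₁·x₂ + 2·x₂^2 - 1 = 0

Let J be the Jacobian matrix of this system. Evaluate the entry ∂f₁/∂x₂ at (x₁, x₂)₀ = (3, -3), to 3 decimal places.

∂f₁/∂x₂ = 4·x₁·x₂ - x₁.
At (3, -3) this is -39.000.

-39.000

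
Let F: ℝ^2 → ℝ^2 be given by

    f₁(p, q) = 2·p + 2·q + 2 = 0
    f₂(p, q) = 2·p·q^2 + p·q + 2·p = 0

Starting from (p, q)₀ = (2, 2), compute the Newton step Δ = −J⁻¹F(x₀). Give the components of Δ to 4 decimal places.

At (2, 2): F = (10.0000, 24.0000).
Jacobian J = [[2, 2], [2·q^2 + q + 2, 4·p·q + p]].
At the point, J = [[2.0000, 2.0000], [12.0000, 18.0000]] (det J = 12.0000).
Solving J·Δ = −F gives Δ = (-11.0000, 6.0000).

(-11.0000, 6.0000)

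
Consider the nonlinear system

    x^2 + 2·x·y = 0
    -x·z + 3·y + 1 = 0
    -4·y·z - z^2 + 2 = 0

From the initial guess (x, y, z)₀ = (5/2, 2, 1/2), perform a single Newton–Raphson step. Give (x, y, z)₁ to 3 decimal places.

(1.749, 0.101, 0.672)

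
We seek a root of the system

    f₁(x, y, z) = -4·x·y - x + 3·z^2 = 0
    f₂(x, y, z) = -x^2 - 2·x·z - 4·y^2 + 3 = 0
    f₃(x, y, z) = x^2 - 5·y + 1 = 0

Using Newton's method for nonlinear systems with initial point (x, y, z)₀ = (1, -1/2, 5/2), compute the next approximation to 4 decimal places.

(1.3200, 0.5280, 1.4361)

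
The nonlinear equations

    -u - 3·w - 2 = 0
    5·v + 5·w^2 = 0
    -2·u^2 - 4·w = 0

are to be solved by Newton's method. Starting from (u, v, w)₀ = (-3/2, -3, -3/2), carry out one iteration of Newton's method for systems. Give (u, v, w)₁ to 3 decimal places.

(-0.977, 1.227, -0.341)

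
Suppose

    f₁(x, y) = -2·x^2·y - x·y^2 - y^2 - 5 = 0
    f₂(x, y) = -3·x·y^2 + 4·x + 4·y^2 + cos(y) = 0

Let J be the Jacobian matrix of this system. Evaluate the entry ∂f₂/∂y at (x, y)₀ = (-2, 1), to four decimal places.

19.1585

∂f₂/∂y = -6·x·y + 8·y - sin(y).
At (-2, 1) this is 19.1585.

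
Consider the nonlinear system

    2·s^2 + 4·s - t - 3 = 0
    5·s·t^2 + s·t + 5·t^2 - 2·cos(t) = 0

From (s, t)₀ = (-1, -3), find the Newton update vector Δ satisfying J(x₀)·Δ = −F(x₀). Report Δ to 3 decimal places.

At (-1, -3): F = (-2.000, 4.97998).
Jacobian J = [[4·s + 4, -1], [5·t^2 + t, 10·s·t + s + 10·t + 2·sin(t)]].
At the point, J = [[0.000, -1.000], [42.000, -1.28224]] (det J = 42.000).
Solving J·Δ = −F gives Δ = (-0.180, -2.000).

(-0.180, -2.000)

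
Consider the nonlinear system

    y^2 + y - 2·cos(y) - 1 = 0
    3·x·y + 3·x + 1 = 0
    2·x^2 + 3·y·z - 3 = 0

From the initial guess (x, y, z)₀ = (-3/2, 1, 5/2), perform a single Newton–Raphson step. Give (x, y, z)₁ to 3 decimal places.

(-0.154, 1.017, 2.149)

At (-3/2, 1, 5/2): F = (-0.08060, -8.000, 9.000).
Jacobian J = [[0, 2·y + 2·sin(y) + 1, 0], [3·y + 3, 3·x, 0], [4·x, 3·z, 3·y]].
At the point, J = [[0.000, 4.68294, 0.000], [6.000, -4.500, 0.000], [-6.000, 7.500, 3.000]] (det J = -84.29296).
Solving J·Δ = −F gives Δ = (1.346, 0.017, -0.351).
Then the next iterate is (x, y, z)₁ = (-0.154, 1.017, 2.149).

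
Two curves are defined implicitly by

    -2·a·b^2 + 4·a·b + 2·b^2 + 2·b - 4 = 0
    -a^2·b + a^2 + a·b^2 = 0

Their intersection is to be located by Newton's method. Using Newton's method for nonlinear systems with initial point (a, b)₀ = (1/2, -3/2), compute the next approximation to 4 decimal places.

(-0.3670, -2.8532)

At (1/2, -3/2): F = (-7.7500, 1.7500).
Jacobian J = [[-2·b^2 + 4·b, -4·a·b + 4·a + 4·b + 2], [-2·a·b + 2·a + b^2, -a^2 + 2·a·b]].
At the point, J = [[-10.5000, 1.0000], [4.7500, -1.7500]] (det J = 13.6250).
Solving J·Δ = −F gives Δ = (-0.8670, -1.3532).
Then the next iterate is (a, b)₁ = (-0.3670, -2.8532).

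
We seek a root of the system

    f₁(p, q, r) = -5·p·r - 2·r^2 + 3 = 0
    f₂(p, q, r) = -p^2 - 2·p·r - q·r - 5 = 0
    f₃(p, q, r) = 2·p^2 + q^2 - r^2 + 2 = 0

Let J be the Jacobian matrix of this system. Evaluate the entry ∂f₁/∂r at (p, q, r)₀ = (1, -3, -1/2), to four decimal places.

∂f₁/∂r = -5·p - 4·r.
At (1, -3, -1/2) this is -3.0000.

-3.0000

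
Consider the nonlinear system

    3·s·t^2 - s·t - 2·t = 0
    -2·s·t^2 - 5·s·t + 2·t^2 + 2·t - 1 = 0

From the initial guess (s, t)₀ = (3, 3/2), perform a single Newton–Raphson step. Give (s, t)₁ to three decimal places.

(0.512, 1.514)

At (3, 3/2): F = (12.750, -29.500).
Jacobian J = [[3·t^2 - t, 6·s·t - s - 2], [-2·t^2 - 5·t, -4·s·t - 5·s + 4·t + 2]].
At the point, J = [[5.250, 22.000], [-12.000, -25.000]] (det J = 132.750).
Solving J·Δ = −F gives Δ = (-2.488, 0.014).
Then the next iterate is (s, t)₁ = (0.512, 1.514).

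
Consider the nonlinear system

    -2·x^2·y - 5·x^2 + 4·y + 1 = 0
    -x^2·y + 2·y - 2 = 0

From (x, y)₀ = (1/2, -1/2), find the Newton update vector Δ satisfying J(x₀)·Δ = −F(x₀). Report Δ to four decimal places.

At (1/2, -1/2): F = (-2.0000, -2.8750).
Jacobian J = [[-4·x·y - 10·x, -2·x^2 + 4], [-2·x·y, -x^2 + 2]].
At the point, J = [[-4.0000, 3.5000], [0.5000, 1.7500]] (det J = -8.7500).
Solving J·Δ = −F gives Δ = (0.7500, 1.4286).

(0.7500, 1.4286)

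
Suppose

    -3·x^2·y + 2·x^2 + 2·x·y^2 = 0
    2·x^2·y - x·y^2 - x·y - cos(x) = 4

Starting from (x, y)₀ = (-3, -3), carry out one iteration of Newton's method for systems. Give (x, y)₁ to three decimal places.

At (-3, -3): F = (45.000, -39.01001).
Jacobian J = [[-6·x·y + 4·x + 2·y^2, -3·x^2 + 4·x·y], [4·x·y - y^2 - y + sin(x), 2·x^2 - 2·x·y - x]].
At the point, J = [[-48.000, 9.000], [29.85888, 3.000]] (det J = -412.72992).
Solving J·Δ = −F gives Δ = (1.178, 1.281).
Then the next iterate is (x, y)₁ = (-1.822, -1.719).

(-1.822, -1.719)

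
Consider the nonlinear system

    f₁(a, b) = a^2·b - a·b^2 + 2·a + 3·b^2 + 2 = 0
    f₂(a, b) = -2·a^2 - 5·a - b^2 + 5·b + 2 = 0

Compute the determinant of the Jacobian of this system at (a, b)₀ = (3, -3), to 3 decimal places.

-122.000

J = [[2·a·b - b^2 + 2, a^2 - 2·a·b + 6·b], [-4·a - 5, -2·b + 5]].
At the point, J = [[-25.000, 9.000], [-17.000, 11.000]].
det J = -122.000.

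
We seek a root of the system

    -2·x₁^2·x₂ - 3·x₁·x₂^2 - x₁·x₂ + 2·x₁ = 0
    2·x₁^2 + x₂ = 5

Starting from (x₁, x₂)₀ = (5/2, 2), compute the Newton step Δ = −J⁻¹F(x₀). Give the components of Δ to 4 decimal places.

(-0.8911, -0.5885)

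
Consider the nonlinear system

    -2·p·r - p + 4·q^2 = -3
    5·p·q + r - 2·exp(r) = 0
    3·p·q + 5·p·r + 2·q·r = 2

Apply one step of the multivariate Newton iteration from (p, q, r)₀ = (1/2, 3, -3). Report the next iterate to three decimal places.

(0.373, 1.370, -1.247)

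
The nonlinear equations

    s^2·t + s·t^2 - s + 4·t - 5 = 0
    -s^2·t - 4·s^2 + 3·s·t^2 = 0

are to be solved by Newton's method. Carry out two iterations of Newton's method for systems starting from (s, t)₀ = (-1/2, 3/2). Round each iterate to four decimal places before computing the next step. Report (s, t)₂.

(-0.0302, 1.2653)

At (-1/2, 3/2): F = (0.7500, -4.7500).
Jacobian J = [[2·s·t + t^2 - 1, s^2 + 2·s·t + 4], [-2·s·t - 8·s + 3·t^2, -s^2 + 6·s·t]].
At the point, J = [[-0.2500, 2.7500], [12.2500, -4.7500]] (det J = -32.5000).
Solving J·Δ = −F gives Δ = (0.2923, -0.2462).
Then the next iterate is (s, t)₁ = (-0.2077, 1.2538).
Round to (-0.2077, 1.2538) and repeat: F = (-0.049519, -1.206167), J = [[0.051186, 3.522311], [6.898472, -1.605625]].
Δ = (0.1775, 0.0115), so (s, t)₂ = (-0.0302, 1.2653).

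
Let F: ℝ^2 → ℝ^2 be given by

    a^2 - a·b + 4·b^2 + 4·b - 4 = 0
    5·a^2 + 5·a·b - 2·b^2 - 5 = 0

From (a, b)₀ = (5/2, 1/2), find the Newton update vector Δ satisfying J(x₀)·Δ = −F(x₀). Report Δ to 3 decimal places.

At (5/2, 1/2): F = (4.000, 32.000).
Jacobian J = [[2·a - b, -a + 8·b + 4], [10·a + 5·b, 5·a - 4·b]].
At the point, J = [[4.500, 5.500], [27.500, 10.500]] (det J = -104.000).
Solving J·Δ = −F gives Δ = (-1.288, 0.327).

(-1.288, 0.327)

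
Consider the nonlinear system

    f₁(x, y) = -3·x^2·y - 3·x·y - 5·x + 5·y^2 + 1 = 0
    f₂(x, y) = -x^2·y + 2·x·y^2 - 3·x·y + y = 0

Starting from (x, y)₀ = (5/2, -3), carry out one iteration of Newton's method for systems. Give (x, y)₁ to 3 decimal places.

(2.933, -0.627)

At (5/2, -3): F = (112.250, 83.250).
Jacobian J = [[-6·x·y - 3·y - 5, -3·x^2 - 3·x + 10·y], [-2·x·y + 2·y^2 - 3·y, -x^2 + 4·x·y - 3·x + 1]].
At the point, J = [[49.000, -56.250], [42.000, -42.750]] (det J = 267.750).
Solving J·Δ = −F gives Δ = (0.433, 2.373).
Then the next iterate is (x, y)₁ = (2.933, -0.627).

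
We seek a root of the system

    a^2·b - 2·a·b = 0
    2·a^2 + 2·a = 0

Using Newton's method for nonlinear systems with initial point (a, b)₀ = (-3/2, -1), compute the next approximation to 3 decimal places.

At (-3/2, -1): F = (-5.250, 1.500).
Jacobian J = [[2·a·b - 2·b, a^2 - 2·a], [4·a + 2, 0]].
At the point, J = [[5.000, 5.250], [-4.000, 0.000]] (det J = 21.000).
Solving J·Δ = −F gives Δ = (0.375, 0.643).
Then the next iterate is (a, b)₁ = (-1.125, -0.357).

(-1.125, -0.357)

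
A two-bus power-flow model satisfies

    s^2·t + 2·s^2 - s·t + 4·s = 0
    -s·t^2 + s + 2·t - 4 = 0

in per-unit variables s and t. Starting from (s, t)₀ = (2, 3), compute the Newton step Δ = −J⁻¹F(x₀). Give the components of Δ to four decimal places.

(-0.9897, -0.6082)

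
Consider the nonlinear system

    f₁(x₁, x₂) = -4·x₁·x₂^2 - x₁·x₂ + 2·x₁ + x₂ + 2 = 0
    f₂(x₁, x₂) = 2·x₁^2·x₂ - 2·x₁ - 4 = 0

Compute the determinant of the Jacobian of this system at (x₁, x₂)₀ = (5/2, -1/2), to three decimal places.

J = [[-4·x₂^2 - x₂ + 2, -8·x₁·x₂ - x₁ + 1], [4·x₁·x₂ - 2, 2·x₁^2]].
At the point, J = [[1.500, 8.500], [-7.000, 12.500]].
det J = 78.250.

78.250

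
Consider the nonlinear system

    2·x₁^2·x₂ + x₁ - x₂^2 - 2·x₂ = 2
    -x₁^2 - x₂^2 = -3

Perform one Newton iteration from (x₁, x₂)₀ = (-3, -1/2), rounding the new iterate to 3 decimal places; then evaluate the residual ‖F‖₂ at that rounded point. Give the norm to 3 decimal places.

At (-3, -1/2): F = (-13.250, -6.250).
Jacobian J = [[4·x₁·x₂ + 1, 2·x₁^2 - 2·x₂ - 2], [-2·x₁, -2·x₂]].
At the point, J = [[7.000, 17.000], [6.000, 1.000]] (det J = -95.000).
Solving J·Δ = −F gives Δ = (0.979, 0.376).
Then the next iterate is (x₁, x₂)₁ = (-2.021, -0.124).
Re-evaluating at (-2.021, -0.124): F = (-4.80132, -1.09982), so ‖F‖₂ = 4.926.

4.926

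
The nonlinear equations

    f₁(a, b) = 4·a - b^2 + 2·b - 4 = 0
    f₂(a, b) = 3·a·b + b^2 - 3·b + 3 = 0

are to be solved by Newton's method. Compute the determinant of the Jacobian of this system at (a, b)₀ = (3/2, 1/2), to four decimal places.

8.5000

J = [[4, -2·b + 2], [3·b, 3·a + 2·b - 3]].
At the point, J = [[4.0000, 1.0000], [1.5000, 2.5000]].
det J = 8.5000.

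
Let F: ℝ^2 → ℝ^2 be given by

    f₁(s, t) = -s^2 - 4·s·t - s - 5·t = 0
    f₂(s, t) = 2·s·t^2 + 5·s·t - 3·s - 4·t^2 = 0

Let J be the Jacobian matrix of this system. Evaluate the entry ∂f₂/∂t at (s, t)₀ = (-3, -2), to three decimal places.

∂f₂/∂t = 4·s·t + 5·s - 8·t.
At (-3, -2) this is 25.000.

25.000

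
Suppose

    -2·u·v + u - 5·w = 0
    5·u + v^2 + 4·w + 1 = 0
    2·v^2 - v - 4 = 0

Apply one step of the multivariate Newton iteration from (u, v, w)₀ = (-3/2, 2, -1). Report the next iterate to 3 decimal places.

(-1.220, 1.714, 0.560)

At (-3/2, 2, -1): F = (9.500, -6.500, 2.000).
Jacobian J = [[-2·v + 1, -2·u, -5], [5, 2·v, 4], [0, 4·v - 1, 0]].
At the point, J = [[-3.000, 3.000, -5.000], [5.000, 4.000, 4.000], [0.000, 7.000, 0.000]] (det J = -91.000).
Solving J·Δ = −F gives Δ = (0.280, -0.286, 1.560).
Then the next iterate is (u, v, w)₁ = (-1.220, 1.714, 0.560).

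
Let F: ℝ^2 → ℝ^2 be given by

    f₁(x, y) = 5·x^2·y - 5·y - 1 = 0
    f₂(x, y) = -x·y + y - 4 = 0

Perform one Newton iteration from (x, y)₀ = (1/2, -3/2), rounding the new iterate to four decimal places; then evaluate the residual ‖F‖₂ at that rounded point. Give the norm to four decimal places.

6374.0774

At (1/2, -3/2): F = (4.6250, -4.7500).
Jacobian J = [[10·x·y, 5·x^2 - 5], [-y, -x + 1]].
At the point, J = [[-7.5000, -3.7500], [1.5000, 0.5000]] (det J = 1.8750).
Solving J·Δ = −F gives Δ = (8.2667, -15.3000).
Then the next iterate is (x, y)₁ = (8.7667, -16.8000).
Re-evaluating at (8.7667, -16.8000): F = (-6372.822427, 126.480560), so ‖F‖₂ = 6374.0774.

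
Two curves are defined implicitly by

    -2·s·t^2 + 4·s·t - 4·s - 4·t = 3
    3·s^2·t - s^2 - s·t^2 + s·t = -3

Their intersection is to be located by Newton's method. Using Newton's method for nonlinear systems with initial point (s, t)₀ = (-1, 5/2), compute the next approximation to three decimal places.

(-7.000, -13.750)

At (-1, 5/2): F = (-6.500, 13.250).
Jacobian J = [[-2·t^2 + 4·t - 4, -4·s·t + 4·s - 4], [6·s·t - 2·s - t^2 + t, 3·s^2 - 2·s·t + s]].
At the point, J = [[-6.500, 2.000], [-16.750, 7.000]] (det J = -12.000).
Solving J·Δ = −F gives Δ = (-6.000, -16.250).
Then the next iterate is (s, t)₁ = (-7.000, -13.750).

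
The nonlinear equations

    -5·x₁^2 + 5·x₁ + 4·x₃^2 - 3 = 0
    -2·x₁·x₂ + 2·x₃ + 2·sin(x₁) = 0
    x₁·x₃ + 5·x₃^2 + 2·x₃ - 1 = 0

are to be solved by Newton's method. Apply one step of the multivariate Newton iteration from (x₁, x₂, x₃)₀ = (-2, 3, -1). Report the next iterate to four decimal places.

At (-2, 3, -1): F = (-29.0000, 8.181405, 4.0000).
Jacobian J = [[-10·x₁ + 5, 0, 8·x₃], [-2·x₂ + 2·cos(x₁), -2·x₁, 2], [x₃, 0, x₁ + 10·x₃ + 2]].
At the point, J = [[25.0000, 0.0000, -8.0000], [-6.832294, 4.0000, 2.0000], [-1.0000, 0.0000, -10.0000]] (det J = -1032.0000).
Solving J·Δ = −F gives Δ = (1.2481, -0.0512, 0.2752).
Then the next iterate is (x₁, x₂, x₃)₁ = (-0.7519, 2.9488, -0.7248).

(-0.7519, 2.9488, -0.7248)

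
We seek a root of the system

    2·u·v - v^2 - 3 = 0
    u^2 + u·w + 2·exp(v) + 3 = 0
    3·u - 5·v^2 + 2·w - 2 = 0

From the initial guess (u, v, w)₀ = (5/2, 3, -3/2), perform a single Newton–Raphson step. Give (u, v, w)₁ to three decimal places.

At (5/2, 3, -3/2): F = (3.000, 45.67107, -42.500).
Jacobian J = [[2·v, 2·u - 2·v, 0], [2·u + w, 2·exp(v), u], [3, -10·v, 2]].
At the point, J = [[6.000, -1.000, 0.000], [3.500, 40.17107, 2.500], [3.000, -30.000, 2.000]] (det J = 931.55289).
Solving J·Δ = −F gives Δ = (-0.712, -1.274, 3.204).
Then the next iterate is (u, v, w)₁ = (1.788, 1.726, 1.704).

(1.788, 1.726, 1.704)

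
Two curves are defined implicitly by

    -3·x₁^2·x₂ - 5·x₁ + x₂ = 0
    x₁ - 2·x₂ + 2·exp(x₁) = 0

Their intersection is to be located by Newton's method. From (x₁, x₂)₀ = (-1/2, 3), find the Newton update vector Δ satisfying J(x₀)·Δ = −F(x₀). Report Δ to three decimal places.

(-0.605, -3.313)

At (-1/2, 3): F = (3.250, -5.28694).
Jacobian J = [[-6·x₁·x₂ - 5, -3·x₁^2 + 1], [2·exp(x₁) + 1, -2]].
At the point, J = [[4.000, 0.250], [2.21306, -2.000]] (det J = -8.55327).
Solving J·Δ = −F gives Δ = (-0.605, -3.313).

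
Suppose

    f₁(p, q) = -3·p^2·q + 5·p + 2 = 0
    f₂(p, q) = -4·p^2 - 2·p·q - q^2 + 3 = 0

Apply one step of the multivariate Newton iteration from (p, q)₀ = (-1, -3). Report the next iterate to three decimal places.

(-1.000, -1.000)

At (-1, -3): F = (6.000, -16.000).
Jacobian J = [[-6·p·q + 5, -3·p^2], [-8·p - 2·q, -2·p - 2·q]].
At the point, J = [[-13.000, -3.000], [14.000, 8.000]] (det J = -62.000).
Solving J·Δ = −F gives Δ = (0.000, 2.000).
Then the next iterate is (p, q)₁ = (-1.000, -1.000).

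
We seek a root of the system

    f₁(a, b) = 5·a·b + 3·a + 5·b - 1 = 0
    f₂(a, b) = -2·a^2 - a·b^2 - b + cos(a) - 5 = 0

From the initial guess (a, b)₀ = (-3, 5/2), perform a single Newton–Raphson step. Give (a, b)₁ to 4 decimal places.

At (-3, 5/2): F = (-35.0000, -7.739992).
Jacobian J = [[5·b + 3, 5·a + 5], [-4·a - b^2 - sin(a), -2·a·b - 1]].
At the point, J = [[15.5000, -10.0000], [5.891120, 14.0000]] (det J = 275.911200).
Solving J·Δ = −F gives Δ = (2.0565, -0.3125).
Then the next iterate is (a, b)₁ = (-0.9435, 2.1875).

(-0.9435, 2.1875)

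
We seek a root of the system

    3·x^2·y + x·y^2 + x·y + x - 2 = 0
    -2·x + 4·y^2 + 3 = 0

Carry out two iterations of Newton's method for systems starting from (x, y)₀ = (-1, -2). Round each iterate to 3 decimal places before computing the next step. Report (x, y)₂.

(-0.359, 0.293)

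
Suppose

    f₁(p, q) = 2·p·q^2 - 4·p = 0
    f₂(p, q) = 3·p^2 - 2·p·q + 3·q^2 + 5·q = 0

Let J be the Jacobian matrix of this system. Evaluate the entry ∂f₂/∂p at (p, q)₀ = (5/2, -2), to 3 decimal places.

∂f₂/∂p = 6·p - 2·q.
At (5/2, -2) this is 19.000.

19.000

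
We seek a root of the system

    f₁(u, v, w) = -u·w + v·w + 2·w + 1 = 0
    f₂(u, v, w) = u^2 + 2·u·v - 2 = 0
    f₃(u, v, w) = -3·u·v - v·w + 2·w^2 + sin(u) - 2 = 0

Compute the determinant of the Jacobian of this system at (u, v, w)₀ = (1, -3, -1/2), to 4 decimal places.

J = [[-w, w, -u + v + 2], [2·u + 2·v, 2·u, 0], [-3·v + cos(u), -3·u - w, -v + 4·w]].
At the point, J = [[0.5000, -0.5000, -2.0000], [-4.0000, 2.0000, 0.0000], [9.540302, -2.5000, 1.0000]].
det J = 17.1612.

17.1612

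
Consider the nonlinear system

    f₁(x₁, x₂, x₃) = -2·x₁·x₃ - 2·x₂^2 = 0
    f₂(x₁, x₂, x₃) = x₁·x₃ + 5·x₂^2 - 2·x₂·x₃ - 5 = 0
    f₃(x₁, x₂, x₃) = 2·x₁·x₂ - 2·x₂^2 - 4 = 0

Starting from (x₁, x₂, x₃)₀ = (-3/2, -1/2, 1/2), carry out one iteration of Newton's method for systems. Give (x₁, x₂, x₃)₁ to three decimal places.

At (-3/2, -1/2, 1/2): F = (1.000, -4.000, -3.000).
Jacobian J = [[-2·x₃, -4·x₂, -2·x₁], [x₃, 10·x₂ - 2·x₃, x₁ - 2·x₂], [2·x₂, 2·x₁ - 4·x₂, 0]].
At the point, J = [[-1.000, 2.000, 3.000], [0.500, -6.000, -0.500], [-1.000, -1.000, 0.000]] (det J = -18.000).
Solving J·Δ = −F gives Δ = (-2.194, -0.806, -0.528).
Then the next iterate is (x₁, x₂, x₃)₁ = (-3.694, -1.306, -0.028).

(-3.694, -1.306, -0.028)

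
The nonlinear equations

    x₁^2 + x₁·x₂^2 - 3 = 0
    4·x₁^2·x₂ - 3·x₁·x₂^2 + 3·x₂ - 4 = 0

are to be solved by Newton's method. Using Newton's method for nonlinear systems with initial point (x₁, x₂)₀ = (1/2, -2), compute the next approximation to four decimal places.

(4.8500, 8.5000)

At (1/2, -2): F = (-0.7500, -18.0000).
Jacobian J = [[2·x₁ + x₂^2, 2·x₁·x₂], [8·x₁·x₂ - 3·x₂^2, 4·x₁^2 - 6·x₁·x₂ + 3]].
At the point, J = [[5.0000, -2.0000], [-20.0000, 10.0000]] (det J = 10.0000).
Solving J·Δ = −F gives Δ = (4.3500, 10.5000).
Then the next iterate is (x₁, x₂)₁ = (4.8500, 8.5000).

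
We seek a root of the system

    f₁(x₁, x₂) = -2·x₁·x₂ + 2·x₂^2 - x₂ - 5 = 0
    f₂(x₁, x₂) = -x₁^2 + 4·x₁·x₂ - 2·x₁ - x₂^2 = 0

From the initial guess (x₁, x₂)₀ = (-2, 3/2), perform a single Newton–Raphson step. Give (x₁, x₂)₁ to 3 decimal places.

(0.160, 1.776)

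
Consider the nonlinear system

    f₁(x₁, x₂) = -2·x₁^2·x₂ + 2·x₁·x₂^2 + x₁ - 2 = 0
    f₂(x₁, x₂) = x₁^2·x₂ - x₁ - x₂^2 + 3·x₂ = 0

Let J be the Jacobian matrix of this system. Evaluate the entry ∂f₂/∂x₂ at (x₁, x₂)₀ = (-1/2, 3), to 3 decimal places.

-2.750

∂f₂/∂x₂ = x₁^2 - 2·x₂ + 3.
At (-1/2, 3) this is -2.750.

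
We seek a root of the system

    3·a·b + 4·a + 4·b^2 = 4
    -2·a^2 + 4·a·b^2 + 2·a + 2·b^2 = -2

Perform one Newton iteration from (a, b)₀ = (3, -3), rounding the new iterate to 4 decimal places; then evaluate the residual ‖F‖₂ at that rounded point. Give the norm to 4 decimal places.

31.5870

At (3, -3): F = (17.0000, 116.0000).
Jacobian J = [[3·b + 4, 3·a + 8·b], [-4·a + 4·b^2 + 2, 8·a·b + 4·b]].
At the point, J = [[-5.0000, -15.0000], [26.0000, -84.0000]] (det J = 810.0000).
Solving J·Δ = −F gives Δ = (-0.3852, 1.2617).
Then the next iterate is (a, b)₁ = (2.6148, -1.7383).
Re-evaluating at (2.6148, -1.7383): F = (4.910027, 31.203043), so ‖F‖₂ = 31.5870.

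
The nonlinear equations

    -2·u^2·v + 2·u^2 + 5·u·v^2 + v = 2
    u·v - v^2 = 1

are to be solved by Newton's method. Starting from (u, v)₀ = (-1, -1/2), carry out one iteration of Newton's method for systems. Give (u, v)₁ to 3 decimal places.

At (-1, -1/2): F = (-0.750, -0.750).
Jacobian J = [[-4·u·v + 4·u + 5·v^2, -2·u^2 + 10·u·v + 1], [v, u - 2·v]].
At the point, J = [[-4.750, 4.000], [-0.500, 0.000]] (det J = 2.000).
Solving J·Δ = −F gives Δ = (-1.500, -1.594).
Then the next iterate is (u, v)₁ = (-2.500, -2.094).

(-2.500, -2.094)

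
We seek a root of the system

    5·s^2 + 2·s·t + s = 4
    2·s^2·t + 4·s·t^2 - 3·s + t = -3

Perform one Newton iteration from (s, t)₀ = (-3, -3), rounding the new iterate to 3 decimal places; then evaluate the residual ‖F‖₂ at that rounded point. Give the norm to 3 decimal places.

44.078

At (-3, -3): F = (56.000, -153.000).
Jacobian J = [[10·s + 2·t + 1, 2·s], [4·s·t + 4·t^2 - 3, 2·s^2 + 8·s·t + 1]].
At the point, J = [[-35.000, -6.000], [69.000, 91.000]] (det J = -2771.000).
Solving J·Δ = −F gives Δ = (1.508, 0.538).
Then the next iterate is (s, t)₁ = (-1.492, -2.462).
Re-evaluating at (-1.492, -2.462): F = (12.98493, -42.12184), so ‖F‖₂ = 44.078.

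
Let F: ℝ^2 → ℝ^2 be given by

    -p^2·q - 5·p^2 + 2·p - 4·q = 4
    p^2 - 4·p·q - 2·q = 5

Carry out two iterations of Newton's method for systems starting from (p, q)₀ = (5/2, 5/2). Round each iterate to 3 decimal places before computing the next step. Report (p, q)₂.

At (5/2, 5/2): F = (-55.875, -28.750).
Jacobian J = [[-2·p·q - 10·p + 2, -p^2 - 4], [2·p - 4·q, -4·p - 2]].
At the point, J = [[-35.500, -10.250], [-5.000, -12.000]] (det J = 374.750).
Solving J·Δ = −F gives Δ = (-1.003, -1.978).
Then the next iterate is (p, q)₁ = (1.497, 0.522).
Round to (1.497, 0.522) and repeat: F = (-15.46885, -6.92873), J = [[-14.53287, -6.24101], [0.906, -7.988]].
Δ = (-0.660, -0.942), so (p, q)₂ = (0.837, -0.420).

(0.837, -0.420)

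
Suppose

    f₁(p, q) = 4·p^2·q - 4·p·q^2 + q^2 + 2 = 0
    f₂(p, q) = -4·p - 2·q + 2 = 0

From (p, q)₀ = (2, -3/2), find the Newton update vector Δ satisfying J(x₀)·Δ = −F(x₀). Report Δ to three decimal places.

(-0.871, 0.243)

At (2, -3/2): F = (-37.750, -3.000).
Jacobian J = [[8·p·q - 4·q^2, 4·p^2 - 8·p·q + 2·q], [-4, -2]].
At the point, J = [[-33.000, 37.000], [-4.000, -2.000]] (det J = 214.000).
Solving J·Δ = −F gives Δ = (-0.871, 0.243).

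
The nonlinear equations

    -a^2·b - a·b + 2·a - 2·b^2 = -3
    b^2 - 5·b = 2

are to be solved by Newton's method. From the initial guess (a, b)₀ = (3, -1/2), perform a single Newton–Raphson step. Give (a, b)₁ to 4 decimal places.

(0.5909, -0.3750)

At (3, -1/2): F = (14.5000, 0.7500).
Jacobian J = [[-2·a·b - b + 2, -a^2 - a - 4·b], [0, 2·b - 5]].
At the point, J = [[5.5000, -10.0000], [0.0000, -6.0000]] (det J = -33.0000).
Solving J·Δ = −F gives Δ = (-2.4091, 0.1250).
Then the next iterate is (a, b)₁ = (0.5909, -0.3750).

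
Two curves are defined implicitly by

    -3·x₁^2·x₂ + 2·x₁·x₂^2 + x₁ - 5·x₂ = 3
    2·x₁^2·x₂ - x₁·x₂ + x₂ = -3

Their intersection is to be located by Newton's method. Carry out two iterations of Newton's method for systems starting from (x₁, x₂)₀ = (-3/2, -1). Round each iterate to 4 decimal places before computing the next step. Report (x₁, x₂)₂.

At (-3/2, -1): F = (4.2500, -4.0000).
Jacobian J = [[-6·x₁·x₂ + 2·x₂^2 + 1, -3·x₁^2 + 4·x₁·x₂ - 5], [4·x₁·x₂ - x₂, 2·x₁^2 - x₁ + 1]].
At the point, J = [[-6.0000, -5.7500], [7.0000, 7.0000]] (det J = -1.7500).
Solving J·Δ = −F gives Δ = (3.8571, -3.2857).
Then the next iterate is (x₁, x₂)₁ = (2.3571, -4.2857).
Round to (2.3571, -4.2857) and repeat: F = (178.805394, -38.805893), J = [[98.345390, -62.075055], [-36.121594, 9.754741]].
Δ = (-0.5181, 2.0596), so (x₁, x₂)₂ = (1.8390, -2.2261).

(1.8390, -2.2261)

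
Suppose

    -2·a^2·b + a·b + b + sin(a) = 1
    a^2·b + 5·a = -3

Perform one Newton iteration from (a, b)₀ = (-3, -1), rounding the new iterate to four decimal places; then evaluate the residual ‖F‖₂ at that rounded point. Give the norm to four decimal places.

2.4098

At (-3, -1): F = (18.858880, -21.0000).
Jacobian J = [[-4·a·b + b + cos(a), -2·a^2 + a + 1], [2·a·b + 5, a^2]].
At the point, J = [[-13.989992, -20.0000], [11.0000, 9.0000]] (det J = 94.090068).
Solving J·Δ = −F gives Δ = (2.6599, -0.9177).
Then the next iterate is (a, b)₁ = (-0.3401, -1.9177).
Re-evaluating at (-0.3401, -1.9177): F = (-2.155439, 1.077683), so ‖F‖₂ = 2.4098.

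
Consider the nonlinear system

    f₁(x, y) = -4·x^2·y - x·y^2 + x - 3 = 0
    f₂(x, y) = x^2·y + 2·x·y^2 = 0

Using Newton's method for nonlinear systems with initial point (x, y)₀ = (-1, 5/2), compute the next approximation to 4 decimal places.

At (-1, 5/2): F = (-7.7500, -10.0000).
Jacobian J = [[-8·x·y - y^2 + 1, -4·x^2 - 2·x·y], [2·x·y + 2·y^2, x^2 + 4·x·y]].
At the point, J = [[14.7500, 1.0000], [7.5000, -9.0000]] (det J = -140.2500).
Solving J·Δ = −F gives Δ = (0.5686, -0.6373).
Then the next iterate is (x, y)₁ = (-0.4314, 1.8627).

(-0.4314, 1.8627)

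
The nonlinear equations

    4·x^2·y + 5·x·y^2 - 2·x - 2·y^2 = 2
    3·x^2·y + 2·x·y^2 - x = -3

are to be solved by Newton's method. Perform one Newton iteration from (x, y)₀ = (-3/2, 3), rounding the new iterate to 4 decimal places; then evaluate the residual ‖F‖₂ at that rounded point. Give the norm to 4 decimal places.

16.3962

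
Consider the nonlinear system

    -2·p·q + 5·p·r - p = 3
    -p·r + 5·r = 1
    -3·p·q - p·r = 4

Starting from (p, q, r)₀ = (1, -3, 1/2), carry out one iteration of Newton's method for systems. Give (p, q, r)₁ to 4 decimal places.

At (1, -3, 1/2): F = (4.5000, 1.0000, 4.5000).
Jacobian J = [[-2·q + 5·r - 1, -2·p, 5·p], [-r, 0, -p + 5], [-3·q - r, -3·p, -p]].
At the point, J = [[7.5000, -2.0000, 5.0000], [-0.5000, 0.0000, 4.0000], [8.5000, -3.0000, -1.0000]] (det J = 30.5000).
Solving J·Δ = −F gives Δ = (-0.0328, 1.4918, -0.2541).
Then the next iterate is (p, q, r)₁ = (0.9672, -1.5082, 0.2459).

(0.9672, -1.5082, 0.2459)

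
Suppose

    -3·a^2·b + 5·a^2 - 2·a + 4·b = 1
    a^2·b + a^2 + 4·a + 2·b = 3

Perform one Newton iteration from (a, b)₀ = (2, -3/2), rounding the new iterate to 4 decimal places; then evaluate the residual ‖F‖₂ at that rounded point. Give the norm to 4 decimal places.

6.2900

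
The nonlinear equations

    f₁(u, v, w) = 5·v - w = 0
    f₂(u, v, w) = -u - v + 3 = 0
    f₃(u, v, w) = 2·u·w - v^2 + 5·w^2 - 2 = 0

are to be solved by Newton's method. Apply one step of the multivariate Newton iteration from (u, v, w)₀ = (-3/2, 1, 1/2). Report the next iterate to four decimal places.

(3.3214, -0.3214, -1.6071)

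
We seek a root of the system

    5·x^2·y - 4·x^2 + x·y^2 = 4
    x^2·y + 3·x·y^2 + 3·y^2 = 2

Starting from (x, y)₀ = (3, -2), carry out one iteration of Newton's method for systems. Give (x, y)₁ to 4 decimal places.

(1.8212, -1.2821)

At (3, -2): F = (-118.0000, 28.0000).
Jacobian J = [[10·x·y - 8·x + y^2, 5·x^2 + 2·x·y], [2·x·y + 3·y^2, x^2 + 6·x·y + 6·y]].
At the point, J = [[-80.0000, 33.0000], [0.0000, -39.0000]] (det J = 3120.0000).
Solving J·Δ = −F gives Δ = (-1.1788, 0.7179).
Then the next iterate is (x, y)₁ = (1.8212, -1.2821).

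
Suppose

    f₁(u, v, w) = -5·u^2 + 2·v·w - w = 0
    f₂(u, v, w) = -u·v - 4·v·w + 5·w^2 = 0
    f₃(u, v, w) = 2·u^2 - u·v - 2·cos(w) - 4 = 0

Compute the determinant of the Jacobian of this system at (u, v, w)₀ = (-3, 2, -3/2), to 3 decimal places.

J = [[-10·u, 2·w, 2·v - 1], [-v, -u - 4·w, -4·v + 10·w], [4·u - v, -u, 2·sin(w)]].
At the point, J = [[30.000, -3.000, 3.000], [-2.000, 9.000, -23.000], [-14.000, 3.000, -1.99499]].
det J = 937.323.

937.323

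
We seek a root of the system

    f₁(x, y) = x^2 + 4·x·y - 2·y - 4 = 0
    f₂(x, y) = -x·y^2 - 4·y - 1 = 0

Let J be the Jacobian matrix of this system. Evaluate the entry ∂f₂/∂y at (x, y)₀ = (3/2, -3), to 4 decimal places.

5.0000

∂f₂/∂y = -2·x·y - 4.
At (3/2, -3) this is 5.0000.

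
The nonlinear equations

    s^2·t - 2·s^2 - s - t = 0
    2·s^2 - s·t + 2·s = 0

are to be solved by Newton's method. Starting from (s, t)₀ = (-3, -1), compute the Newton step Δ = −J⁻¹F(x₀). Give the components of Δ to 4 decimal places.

(1.1463, 0.4390)

At (-3, -1): F = (-23.0000, 9.0000).
Jacobian J = [[2·s·t - 4·s - 1, s^2 - 1], [4·s - t + 2, -s]].
At the point, J = [[17.0000, 8.0000], [-9.0000, 3.0000]] (det J = 123.0000).
Solving J·Δ = −F gives Δ = (1.1463, 0.4390).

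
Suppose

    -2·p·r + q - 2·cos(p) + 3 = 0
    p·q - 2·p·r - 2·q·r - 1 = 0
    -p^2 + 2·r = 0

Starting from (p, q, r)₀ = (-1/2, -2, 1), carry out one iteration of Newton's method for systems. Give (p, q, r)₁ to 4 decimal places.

(-0.5627, -1.5869, 0.1564)

At (-1/2, -2, 1): F = (0.244835, 5.0000, 1.7500).
Jacobian J = [[-2·r + 2·sin(p), 1, -2·p], [q - 2·r, p - 2·r, -2·p - 2·q], [-2·p, 0, 2]].
At the point, J = [[-2.958851, 1.0000, 1.0000], [-4.0000, -2.5000, 5.0000], [1.0000, 0.0000, 2.0000]] (det J = 30.294255).
Solving J·Δ = −F gives Δ = (-0.0627, 0.4131, -0.8436).
Then the next iterate is (p, q, r)₁ = (-0.5627, -1.5869, 0.1564).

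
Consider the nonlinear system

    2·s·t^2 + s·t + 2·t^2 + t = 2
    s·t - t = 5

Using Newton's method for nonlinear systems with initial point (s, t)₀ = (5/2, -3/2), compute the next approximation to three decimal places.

(-2.747, -1.914)

At (5/2, -3/2): F = (8.500, -7.250).
Jacobian J = [[2·t^2 + t, 4·s·t + s + 4·t + 1], [t, s - 1]].
At the point, J = [[3.000, -17.500], [-1.500, 1.500]] (det J = -21.750).
Solving J·Δ = −F gives Δ = (-5.247, -0.414).
Then the next iterate is (s, t)₁ = (-2.747, -1.914).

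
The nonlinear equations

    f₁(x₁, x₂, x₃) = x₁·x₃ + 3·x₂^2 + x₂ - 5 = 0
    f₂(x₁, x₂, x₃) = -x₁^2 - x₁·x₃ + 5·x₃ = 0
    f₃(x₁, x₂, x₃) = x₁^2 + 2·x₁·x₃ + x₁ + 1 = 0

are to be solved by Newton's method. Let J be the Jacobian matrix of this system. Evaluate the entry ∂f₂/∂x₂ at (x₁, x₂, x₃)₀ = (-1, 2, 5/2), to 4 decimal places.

0.0000

∂f₂/∂x₂ = 0.
At (-1, 2, 5/2) this is 0.0000.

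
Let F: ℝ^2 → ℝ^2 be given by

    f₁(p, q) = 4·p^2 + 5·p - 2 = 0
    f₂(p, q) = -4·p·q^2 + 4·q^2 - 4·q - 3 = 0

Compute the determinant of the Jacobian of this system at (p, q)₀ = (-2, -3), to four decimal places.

J = [[8·p + 5, 0], [-4·q^2, -8·p·q + 8·q - 4]].
At the point, J = [[-11.0000, 0.0000], [-36.0000, -76.0000]].
det J = 836.0000.

836.0000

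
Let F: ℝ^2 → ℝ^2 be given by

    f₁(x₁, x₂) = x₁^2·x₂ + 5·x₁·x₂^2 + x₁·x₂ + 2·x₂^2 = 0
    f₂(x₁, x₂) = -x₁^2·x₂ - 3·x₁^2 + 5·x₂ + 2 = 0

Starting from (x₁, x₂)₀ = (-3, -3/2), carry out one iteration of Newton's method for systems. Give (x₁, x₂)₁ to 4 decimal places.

(-0.9000, -1.5250)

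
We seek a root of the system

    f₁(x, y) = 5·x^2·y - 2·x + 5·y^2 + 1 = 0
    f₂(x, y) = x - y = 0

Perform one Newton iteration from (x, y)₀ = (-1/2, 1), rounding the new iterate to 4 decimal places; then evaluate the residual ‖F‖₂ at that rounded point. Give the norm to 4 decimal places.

27.5233

At (-1/2, 1): F = (8.2500, -1.5000).
Jacobian J = [[10·x·y - 2, 5·x^2 + 10·y], [1, -1]].
At the point, J = [[-7.0000, 11.2500], [1.0000, -1.0000]] (det J = -4.2500).
Solving J·Δ = −F gives Δ = (2.0294, 0.5294).
Then the next iterate is (x, y)₁ = (1.5294, 1.5294).
Re-evaluating at (1.5294, 1.5294): F = (27.523347, 0.0000), so ‖F‖₂ = 27.5233.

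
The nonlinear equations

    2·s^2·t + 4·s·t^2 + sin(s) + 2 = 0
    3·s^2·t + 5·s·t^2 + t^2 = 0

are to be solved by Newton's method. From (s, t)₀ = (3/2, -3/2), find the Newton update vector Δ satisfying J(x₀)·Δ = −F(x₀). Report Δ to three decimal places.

At (3/2, -3/2): F = (9.74749, 9.000).
Jacobian J = [[4·s·t + 4·t^2 + cos(s), 2·s^2 + 8·s·t], [6·s·t + 5·t^2, 3·s^2 + 10·s·t + 2·t]].
At the point, J = [[0.07074, -13.500], [-2.250, -18.750]] (det J = -31.70132).
Solving J·Δ = −F gives Δ = (-1.933, 0.712).

(-1.933, 0.712)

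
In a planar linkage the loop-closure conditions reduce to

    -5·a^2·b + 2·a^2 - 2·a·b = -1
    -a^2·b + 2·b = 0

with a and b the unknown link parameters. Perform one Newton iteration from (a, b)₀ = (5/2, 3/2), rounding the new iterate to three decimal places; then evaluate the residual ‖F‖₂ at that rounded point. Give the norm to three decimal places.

9.009

At (5/2, 3/2): F = (-40.875, -6.375).
Jacobian J = [[-10·a·b + 4·a - 2·b, -5·a^2 - 2·a], [-2·a·b, -a^2 + 2]].
At the point, J = [[-30.500, -36.250], [-7.500, -4.250]] (det J = -142.250).
Solving J·Δ = −F gives Δ = (-0.403, -0.788).
Then the next iterate is (a, b)₁ = (2.097, 0.712).
Re-evaluating at (2.097, 0.712): F = (-8.84609, -1.70696), so ‖F‖₂ = 9.009.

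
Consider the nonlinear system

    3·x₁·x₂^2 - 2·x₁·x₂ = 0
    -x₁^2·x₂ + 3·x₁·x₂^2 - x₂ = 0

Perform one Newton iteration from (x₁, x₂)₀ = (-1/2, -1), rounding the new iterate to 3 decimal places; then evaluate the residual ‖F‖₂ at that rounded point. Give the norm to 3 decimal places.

718.022

At (-1/2, -1): F = (-2.500, -0.250).
Jacobian J = [[3·x₂^2 - 2·x₂, 6·x₁·x₂ - 2·x₁], [-2·x₁·x₂ + 3·x₂^2, -x₁^2 + 6·x₁·x₂ - 1]].
At the point, J = [[5.000, 4.000], [2.000, 1.750]] (det J = 0.750).
Solving J·Δ = −F gives Δ = (4.500, -5.000).
Then the next iterate is (x₁, x₂)₁ = (4.000, -6.000).
Re-evaluating at (4.000, -6.000): F = (480.000, 534.000), so ‖F‖₂ = 718.022.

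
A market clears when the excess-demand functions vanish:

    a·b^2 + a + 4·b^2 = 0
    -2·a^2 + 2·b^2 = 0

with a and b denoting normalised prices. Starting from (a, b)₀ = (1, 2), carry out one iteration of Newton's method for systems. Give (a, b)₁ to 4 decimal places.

(0.6000, 1.0500)

At (1, 2): F = (21.0000, 6.0000).
Jacobian J = [[b^2 + 1, 2·a·b + 8·b], [-4·a, 4·b]].
At the point, J = [[5.0000, 20.0000], [-4.0000, 8.0000]] (det J = 120.0000).
Solving J·Δ = −F gives Δ = (-0.4000, -0.9500).
Then the next iterate is (a, b)₁ = (0.6000, 1.0500).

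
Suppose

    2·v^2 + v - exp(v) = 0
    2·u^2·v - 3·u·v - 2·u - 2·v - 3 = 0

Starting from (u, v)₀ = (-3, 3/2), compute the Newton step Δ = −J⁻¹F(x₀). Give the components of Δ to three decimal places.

At (-3, 3/2): F = (1.51831, 40.500).
Jacobian J = [[0, 4·v - exp(v) + 1], [4·u·v - 3·v - 2, 2·u^2 - 3·u - 2]].
At the point, J = [[0.000, 2.51831], [-24.500, 25.000]] (det J = 61.69862).
Solving J·Δ = −F gives Δ = (1.038, -0.603).

(1.038, -0.603)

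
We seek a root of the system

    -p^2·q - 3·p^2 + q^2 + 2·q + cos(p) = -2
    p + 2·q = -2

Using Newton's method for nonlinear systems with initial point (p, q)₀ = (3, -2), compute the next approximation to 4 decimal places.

At (3, -2): F = (-7.989992, 1.0000).
Jacobian J = [[-2·p·q - 6·p - sin(p), -p^2 + 2·q + 2], [1, 2]].
At the point, J = [[-6.141120, -11.0000], [1.0000, 2.0000]] (det J = -1.282240).
Solving J·Δ = −F gives Δ = (-3.8838, 1.4419).
Then the next iterate is (p, q)₁ = (-0.8838, -0.5581).

(-0.8838, -0.5581)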